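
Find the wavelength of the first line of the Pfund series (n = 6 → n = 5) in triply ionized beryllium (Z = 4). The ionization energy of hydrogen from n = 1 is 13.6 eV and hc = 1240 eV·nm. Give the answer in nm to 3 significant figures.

The Pfund series terminates on n_f = 5; the first line has n_i = 5+1 = 6.
ΔE = 217.6 × (1/5² − 1/6²) = 2.660 eV.
λ = 1240 / 2.660 = 466 nm.

466 nm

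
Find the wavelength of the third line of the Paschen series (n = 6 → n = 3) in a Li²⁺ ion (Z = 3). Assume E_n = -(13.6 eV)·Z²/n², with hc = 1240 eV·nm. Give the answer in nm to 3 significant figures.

The Paschen series terminates on n_f = 3; the third line has n_i = 3+3 = 6.
ΔE = 122.4 × (1/3² − 1/6²) = 10.20 eV.
λ = 1240 / 10.20 = 122 nm.

122 nm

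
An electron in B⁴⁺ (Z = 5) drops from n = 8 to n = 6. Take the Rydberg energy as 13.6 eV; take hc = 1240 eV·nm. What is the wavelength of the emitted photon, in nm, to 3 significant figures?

300 nm

For Z = 5 the level energies scale as Z², so the effective Rydberg energy is 13.6 × 25 = 340.0 eV.
ΔE = 340.0 × (1/6² − 1/8²) = 340.0 × 0.01215 = 4.132 eV.
λ = hc/ΔE = 1240 / 4.132 = 300 nm.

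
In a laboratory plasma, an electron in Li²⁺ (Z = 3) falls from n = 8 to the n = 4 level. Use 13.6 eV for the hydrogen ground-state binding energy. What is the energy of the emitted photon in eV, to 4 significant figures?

The Bohr energies scale as Z², so for Z = 3: E_n = −122.4/n² eV.
E_8 = −122.4/64 = −1.913 eV and E_4 = −122.4/16 = −7.650 eV.
The photon energy is |E_8 − E_4| = 5.738 eV.

5.738 eV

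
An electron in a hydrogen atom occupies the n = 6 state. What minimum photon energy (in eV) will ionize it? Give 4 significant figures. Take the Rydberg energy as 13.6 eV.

0.3778 eV

E_6 = −13.60/36 = −0.3778 eV, so ionization (to E = 0) requires 0.3778 eV.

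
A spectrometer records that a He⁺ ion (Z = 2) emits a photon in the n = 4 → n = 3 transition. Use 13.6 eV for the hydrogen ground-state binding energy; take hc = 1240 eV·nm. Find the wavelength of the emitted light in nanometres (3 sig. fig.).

For Z = 2 the level energies scale as Z², so the effective Rydberg energy is 13.6 × 4 = 54.40 eV.
ΔE = 54.40 × (1/3² − 1/4²) = 54.40 × 0.04861 = 2.644 eV.
λ = hc/ΔE = 1240 / 2.644 = 469 nm.

469 nm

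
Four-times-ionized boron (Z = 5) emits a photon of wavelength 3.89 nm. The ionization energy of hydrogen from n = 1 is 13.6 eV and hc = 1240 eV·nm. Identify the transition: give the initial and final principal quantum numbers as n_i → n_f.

The photon energy is ΔE = hc/λ = 1240 / 3.89 = 318.8 eV.
With Z = 5, ΔE = 340.0 × (1/n_f² − 1/n_i²), so 1/n_f² − 1/n_i² = 0.9375.
Trying n_f = 1 gives 1/n_i² = 0.06245, i.e. n_i ≈ 4; this pair matches.

n_i = 4, n_f = 1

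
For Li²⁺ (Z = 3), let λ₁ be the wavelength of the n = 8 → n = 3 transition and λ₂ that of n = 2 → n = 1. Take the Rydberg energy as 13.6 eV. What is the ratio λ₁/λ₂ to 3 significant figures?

7.85

λ ∝ 1/ΔE ∝ 1/(1/n_f² − 1/n_i²), and the Z² and hc factors cancel in the ratio.
λ₁/λ₂ = (1/1² − 1/2²)/(1/3² − 1/8²) = 0.7500/0.09549 = 7.85.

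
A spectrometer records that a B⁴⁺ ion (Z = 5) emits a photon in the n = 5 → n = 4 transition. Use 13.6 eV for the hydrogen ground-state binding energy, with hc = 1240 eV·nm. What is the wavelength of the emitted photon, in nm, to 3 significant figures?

For Z = 5 the level energies scale as Z², so the effective Rydberg energy is 13.6 × 25 = 340.0 eV.
ΔE = 340.0 × (1/4² − 1/5²) = 340.0 × 0.02250 = 7.650 eV.
λ = hc/ΔE = 1240 / 7.650 = 162 nm.

162 nm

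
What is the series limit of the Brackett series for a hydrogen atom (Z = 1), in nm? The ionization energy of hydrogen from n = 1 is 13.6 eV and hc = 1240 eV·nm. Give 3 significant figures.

The Brackett series has lower level n_f = 4; the series limit corresponds to n_i → ∞.
ΔE_max = 13.6 × 1 / 4² = 0.8500 eV.
λ_min = 1240 / 0.8500 = 1460 nm.

1460 nm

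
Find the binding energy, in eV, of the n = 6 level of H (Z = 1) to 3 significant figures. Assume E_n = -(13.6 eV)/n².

0.378 eV

E_6 = −13.60/36 = −0.378 eV, so ionization (to E = 0) requires 0.378 eV.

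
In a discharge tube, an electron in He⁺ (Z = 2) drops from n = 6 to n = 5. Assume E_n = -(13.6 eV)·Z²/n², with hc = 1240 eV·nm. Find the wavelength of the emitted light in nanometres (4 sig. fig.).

1865 nm

For Z = 2 the level energies scale as Z², so the effective Rydberg energy is 13.6 × 4 = 54.40 eV.
ΔE = 54.40 × (1/5² − 1/6²) = 54.40 × 0.01222 = 0.6649 eV.
λ = hc/ΔE = 1240 / 0.6649 = 1865 nm.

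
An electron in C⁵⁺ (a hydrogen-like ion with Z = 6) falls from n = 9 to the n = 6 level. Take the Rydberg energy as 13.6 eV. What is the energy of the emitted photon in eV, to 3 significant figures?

The Bohr energies scale as Z², so for Z = 6: E_n = −489.6/n² eV.
E_9 = −489.6/81 = −6.044 eV and E_6 = −489.6/36 = −13.60 eV.
The photon energy is |E_9 − E_6| = 7.56 eV.

7.56 eV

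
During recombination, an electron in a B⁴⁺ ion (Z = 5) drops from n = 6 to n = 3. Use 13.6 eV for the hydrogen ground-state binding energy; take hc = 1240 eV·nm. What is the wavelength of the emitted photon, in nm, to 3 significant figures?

43.8 nm

For Z = 5 the level energies scale as Z², so the effective Rydberg energy is 13.6 × 25 = 340.0 eV.
ΔE = 340.0 × (1/3² − 1/6²) = 340.0 × 0.08333 = 28.33 eV.
λ = hc/ΔE = 1240 / 28.33 = 43.8 nm.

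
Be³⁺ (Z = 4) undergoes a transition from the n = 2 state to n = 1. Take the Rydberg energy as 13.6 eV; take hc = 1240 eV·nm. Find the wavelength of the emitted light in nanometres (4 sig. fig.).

7.598 nm

For Z = 4 the level energies scale as Z², so the effective Rydberg energy is 13.6 × 16 = 217.6 eV.
ΔE = 217.6 × (1/1² − 1/2²) = 217.6 × 0.7500 = 163.2 eV.
λ = hc/ΔE = 1240 / 163.2 = 7.598 nm.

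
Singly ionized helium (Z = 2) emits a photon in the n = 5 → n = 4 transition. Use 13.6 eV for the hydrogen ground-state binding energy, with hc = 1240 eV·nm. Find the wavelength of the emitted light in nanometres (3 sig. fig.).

For Z = 2 the level energies scale as Z², so the effective Rydberg energy is 13.6 × 4 = 54.40 eV.
ΔE = 54.40 × (1/4² − 1/5²) = 54.40 × 0.02250 = 1.224 eV.
λ = hc/ΔE = 1240 / 1.224 = 1010 nm.

1010 nm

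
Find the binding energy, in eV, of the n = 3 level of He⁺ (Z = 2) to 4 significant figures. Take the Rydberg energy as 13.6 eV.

E_n = −13.6 Z²/n² = −54.40/n² eV for Z = 2.
E_3 = −54.40/9 = −6.044 eV, so ionization (to E = 0) requires 6.044 eV.

6.044 eV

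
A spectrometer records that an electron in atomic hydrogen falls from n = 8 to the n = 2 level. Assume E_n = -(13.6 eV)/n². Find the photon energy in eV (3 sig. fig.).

E_8 = −13.60/64 = −0.2125 eV and E_2 = −13.60/4 = −3.400 eV.
The photon energy is |E_8 − E_2| = 3.19 eV.

3.19 eV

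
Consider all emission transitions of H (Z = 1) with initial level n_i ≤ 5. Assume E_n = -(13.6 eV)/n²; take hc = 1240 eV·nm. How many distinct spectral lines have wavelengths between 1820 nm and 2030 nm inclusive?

Enumerate all n_i → n_f pairs with 1 ≤ n_f < n_i ≤ 5 and compute λ = 1240 / [13.6·1·(1/n_f² − 1/n_i²)].
Lines falling in [1820, 2030] nm: 4→3 (1876 nm).

1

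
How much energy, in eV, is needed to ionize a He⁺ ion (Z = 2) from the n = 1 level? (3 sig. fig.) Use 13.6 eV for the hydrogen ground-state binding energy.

E_n = −13.6 Z²/n² = −54.40/n² eV for Z = 2.
E_1 = −54.40/1 = −54.4 eV, so ionization (to E = 0) requires 54.4 eV.

54.4 eV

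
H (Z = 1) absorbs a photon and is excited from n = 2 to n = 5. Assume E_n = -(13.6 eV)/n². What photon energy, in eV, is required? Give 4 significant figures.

E_5 = −13.60/25 = −0.5440 eV and E_2 = −13.60/4 = −3.400 eV.
The photon energy is |E_5 − E_2| = 2.856 eV.

2.856 eV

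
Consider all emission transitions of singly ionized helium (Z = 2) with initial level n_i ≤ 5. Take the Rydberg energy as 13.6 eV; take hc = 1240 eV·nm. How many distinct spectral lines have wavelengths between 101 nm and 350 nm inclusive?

4

Enumerate all n_i → n_f pairs with 1 ≤ n_f < n_i ≤ 5 and compute λ = 1240 / [13.6·4·(1/n_f² − 1/n_i²)].
Lines falling in [101, 350] nm: 5→2 (108.5 nm), 4→2 (121.6 nm), 3→2 (164.1 nm), 5→3 (320.5 nm).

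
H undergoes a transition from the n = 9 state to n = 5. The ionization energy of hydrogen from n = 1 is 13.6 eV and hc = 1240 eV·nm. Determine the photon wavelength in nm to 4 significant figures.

3297 nm

ΔE = 13.60 × (1/5² − 1/9²) = 13.60 × 0.02765 = 0.3761 eV.
λ = hc/ΔE = 1240 / 0.3761 = 3297 nm.
This line belongs to the Pfund series.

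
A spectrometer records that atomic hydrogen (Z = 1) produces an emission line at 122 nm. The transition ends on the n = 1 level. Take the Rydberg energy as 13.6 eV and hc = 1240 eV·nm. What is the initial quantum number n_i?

n_i = 2

The photon energy is ΔE = hc/λ = 1240 / 122 = 10.16 eV.
With Z = 1, ΔE = 13.60 × (1/n_f² − 1/n_i²), so 1/n_f² − 1/n_i² = 0.7473.
With n_f = 1: 1/n_i² = 1/1 − 0.7473 = 0.2527, so n_i ≈ 1.99.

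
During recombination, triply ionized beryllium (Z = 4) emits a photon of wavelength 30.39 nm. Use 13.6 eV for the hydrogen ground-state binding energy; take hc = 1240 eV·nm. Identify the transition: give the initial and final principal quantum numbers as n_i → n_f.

The photon energy is ΔE = hc/λ = 1240 / 30.39 = 40.80 eV.
With Z = 4, ΔE = 217.6 × (1/n_f² − 1/n_i²), so 1/n_f² − 1/n_i² = 0.1875.
Trying n_f = 2 gives 1/n_i² = 0.06249, i.e. n_i ≈ 4; this pair matches.

n_i = 4, n_f = 2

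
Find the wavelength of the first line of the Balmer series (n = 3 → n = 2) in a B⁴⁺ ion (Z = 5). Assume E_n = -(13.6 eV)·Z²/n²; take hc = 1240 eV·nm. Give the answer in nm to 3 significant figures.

26.3 nm

The Balmer series terminates on n_f = 2; the first line has n_i = 2+1 = 3.
ΔE = 340.0 × (1/2² − 1/3²) = 47.22 eV.
λ = 1240 / 47.22 = 26.3 nm.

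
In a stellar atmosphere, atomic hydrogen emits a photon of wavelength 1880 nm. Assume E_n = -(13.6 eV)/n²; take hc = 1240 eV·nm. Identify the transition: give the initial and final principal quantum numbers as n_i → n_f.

n_i = 4, n_f = 3

The photon energy is ΔE = hc/λ = 1240 / 1880 = 0.6596 eV.
With Z = 1, ΔE = 13.60 × (1/n_f² − 1/n_i²), so 1/n_f² − 1/n_i² = 0.04850.
Trying n_f = 3 gives 1/n_i² = 0.06261, i.e. n_i ≈ 4; this pair matches.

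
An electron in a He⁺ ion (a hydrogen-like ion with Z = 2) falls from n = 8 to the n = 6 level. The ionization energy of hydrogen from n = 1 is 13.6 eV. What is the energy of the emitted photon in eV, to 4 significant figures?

The Bohr energies scale as Z², so for Z = 2: E_n = −54.40/n² eV.
E_8 = −54.40/64 = −0.8500 eV and E_6 = −54.40/36 = −1.511 eV.
The photon energy is |E_8 − E_6| = 0.6611 eV.

0.6611 eV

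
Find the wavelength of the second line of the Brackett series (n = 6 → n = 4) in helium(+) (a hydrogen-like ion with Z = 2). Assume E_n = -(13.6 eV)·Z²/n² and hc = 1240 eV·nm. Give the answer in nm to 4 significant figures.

656.5 nm

The Brackett series terminates on n_f = 4; the second line has n_i = 4+2 = 6.
ΔE = 54.40 × (1/4² − 1/6²) = 1.889 eV.
λ = 1240 / 1.889 = 656.5 nm.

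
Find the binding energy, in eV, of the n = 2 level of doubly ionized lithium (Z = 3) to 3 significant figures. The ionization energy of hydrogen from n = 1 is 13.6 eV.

E_n = −13.6 Z²/n² = −122.4/n² eV for Z = 3.
E_2 = −122.4/4 = −30.6 eV, so ionization (to E = 0) requires 30.6 eV.

30.6 eV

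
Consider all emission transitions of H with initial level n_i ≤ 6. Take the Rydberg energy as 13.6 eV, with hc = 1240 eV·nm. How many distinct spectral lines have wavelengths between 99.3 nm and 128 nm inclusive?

Enumerate all n_i → n_f pairs with 1 ≤ n_f < n_i ≤ 6 and compute λ = 1240 / [13.6·1·(1/n_f² − 1/n_i²)].
Lines falling in [99.3, 128] nm: 3→1 (102.6 nm), 2→1 (121.6 nm).

2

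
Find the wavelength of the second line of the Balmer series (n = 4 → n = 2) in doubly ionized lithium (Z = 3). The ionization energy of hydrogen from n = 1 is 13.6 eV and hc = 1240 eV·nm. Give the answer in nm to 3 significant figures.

The Balmer series terminates on n_f = 2; the second line has n_i = 2+2 = 4.
ΔE = 122.4 × (1/2² − 1/4²) = 22.95 eV.
λ = 1240 / 22.95 = 54.0 nm.

54.0 nm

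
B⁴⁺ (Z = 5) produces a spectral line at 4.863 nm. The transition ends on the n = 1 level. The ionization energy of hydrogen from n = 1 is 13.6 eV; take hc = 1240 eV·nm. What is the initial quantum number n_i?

n_i = 2

The photon energy is ΔE = hc/λ = 1240 / 4.863 = 255.0 eV.
With Z = 5, ΔE = 340.0 × (1/n_f² − 1/n_i²), so 1/n_f² − 1/n_i² = 0.7500.
With n_f = 1: 1/n_i² = 1/1 − 0.7500 = 0.2500, so n_i ≈ 2.00.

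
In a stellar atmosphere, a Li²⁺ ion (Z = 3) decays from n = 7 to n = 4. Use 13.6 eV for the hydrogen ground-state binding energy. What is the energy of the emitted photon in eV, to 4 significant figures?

The Bohr energies scale as Z², so for Z = 3: E_n = −122.4/n² eV.
E_7 = −122.4/49 = −2.498 eV and E_4 = −122.4/16 = −7.650 eV.
The photon energy is |E_7 − E_4| = 5.152 eV.

5.152 eV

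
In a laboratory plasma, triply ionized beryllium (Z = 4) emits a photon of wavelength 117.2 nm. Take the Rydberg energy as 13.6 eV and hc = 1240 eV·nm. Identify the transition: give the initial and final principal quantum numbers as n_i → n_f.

The photon energy is ΔE = hc/λ = 1240 / 117.2 = 10.58 eV.
With Z = 4, ΔE = 217.6 × (1/n_f² − 1/n_i²), so 1/n_f² − 1/n_i² = 0.04862.
Trying n_f = 3 gives 1/n_i² = 0.06249, i.e. n_i ≈ 4; this pair matches.

n_i = 4, n_f = 3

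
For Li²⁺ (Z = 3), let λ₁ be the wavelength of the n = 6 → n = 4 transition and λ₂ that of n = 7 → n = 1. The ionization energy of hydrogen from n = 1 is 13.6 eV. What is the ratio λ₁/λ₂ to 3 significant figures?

28.2

λ ∝ 1/ΔE ∝ 1/(1/n_f² − 1/n_i²), and the Z² and hc factors cancel in the ratio.
λ₁/λ₂ = (1/1² − 1/7²)/(1/4² − 1/6²) = 0.9796/0.03472 = 28.2.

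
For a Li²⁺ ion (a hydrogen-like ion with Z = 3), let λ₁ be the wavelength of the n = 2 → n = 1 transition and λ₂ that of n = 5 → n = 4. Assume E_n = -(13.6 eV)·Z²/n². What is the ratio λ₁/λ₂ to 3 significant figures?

0.0300

λ ∝ 1/ΔE ∝ 1/(1/n_f² − 1/n_i²), and the Z² and hc factors cancel in the ratio.
λ₁/λ₂ = (1/4² − 1/5²)/(1/1² − 1/2²) = 0.02250/0.7500 = 0.0300.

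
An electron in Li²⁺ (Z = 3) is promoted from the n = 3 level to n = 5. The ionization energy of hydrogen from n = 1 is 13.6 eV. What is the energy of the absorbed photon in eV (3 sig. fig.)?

8.70 eV

The Bohr energies scale as Z², so for Z = 3: E_n = −122.4/n² eV.
E_5 = −122.4/25 = −4.896 eV and E_3 = −122.4/9 = −13.60 eV.
The photon energy is |E_5 − E_3| = 8.70 eV.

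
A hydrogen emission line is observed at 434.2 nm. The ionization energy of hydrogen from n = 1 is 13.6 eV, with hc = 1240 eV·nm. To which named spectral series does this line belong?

Balmer

ΔE = 1240/434.2 = 2.856 eV.
This matches 13.6 × (1/2² − 1/5²), so n_f = 2: the Balmer series.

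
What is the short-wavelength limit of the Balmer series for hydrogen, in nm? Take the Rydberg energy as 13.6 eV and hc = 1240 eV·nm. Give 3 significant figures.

The Balmer series has lower level n_f = 2; the series limit corresponds to n_i → ∞.
ΔE_max = 13.6 × 1 / 2² = 3.400 eV.
λ_min = 1240 / 3.400 = 365 nm.

365 nm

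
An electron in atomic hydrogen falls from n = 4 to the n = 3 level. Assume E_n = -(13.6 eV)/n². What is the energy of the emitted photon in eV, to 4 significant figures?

0.6611 eV

E_4 = −13.60/16 = −0.8500 eV and E_3 = −13.60/9 = −1.511 eV.
The photon energy is |E_4 − E_3| = 0.6611 eV.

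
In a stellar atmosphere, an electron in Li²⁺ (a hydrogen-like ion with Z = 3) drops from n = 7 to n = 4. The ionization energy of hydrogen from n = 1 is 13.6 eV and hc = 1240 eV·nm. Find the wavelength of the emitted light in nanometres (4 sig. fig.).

For Z = 3 the level energies scale as Z², so the effective Rydberg energy is 13.6 × 9 = 122.4 eV.
ΔE = 122.4 × (1/4² − 1/7²) = 122.4 × 0.04209 = 5.152 eV.
λ = hc/ΔE = 1240 / 5.152 = 240.7 nm.

240.7 nm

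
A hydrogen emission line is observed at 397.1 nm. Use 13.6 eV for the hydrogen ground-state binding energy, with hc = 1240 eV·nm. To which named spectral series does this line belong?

Balmer

ΔE = 1240/397.1 = 3.123 eV.
This matches 13.6 × (1/2² − 1/7²), so n_f = 2: the Balmer series.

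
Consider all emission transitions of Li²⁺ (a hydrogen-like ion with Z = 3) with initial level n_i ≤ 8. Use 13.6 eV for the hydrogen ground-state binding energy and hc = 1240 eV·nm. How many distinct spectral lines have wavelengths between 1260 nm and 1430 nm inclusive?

Enumerate all n_i → n_f pairs with 1 ≤ n_f < n_i ≤ 8 and compute λ = 1240 / [13.6·9·(1/n_f² − 1/n_i²)].
Lines falling in [1260, 1430] nm: 7→6 (1375 nm).

1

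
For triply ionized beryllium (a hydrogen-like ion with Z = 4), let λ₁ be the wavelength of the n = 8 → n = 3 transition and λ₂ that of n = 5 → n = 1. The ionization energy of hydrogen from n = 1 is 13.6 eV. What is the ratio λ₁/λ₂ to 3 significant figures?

λ ∝ 1/ΔE ∝ 1/(1/n_f² − 1/n_i²), and the Z² and hc factors cancel in the ratio.
λ₁/λ₂ = (1/1² − 1/5²)/(1/3² − 1/8²) = 0.9600/0.09549 = 10.1.

10.1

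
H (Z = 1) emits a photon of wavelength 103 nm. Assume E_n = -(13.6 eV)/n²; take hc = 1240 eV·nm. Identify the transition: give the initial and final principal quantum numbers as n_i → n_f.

The photon energy is ΔE = hc/λ = 1240 / 103 = 12.04 eV.
With Z = 1, ΔE = 13.60 × (1/n_f² − 1/n_i²), so 1/n_f² − 1/n_i² = 0.8852.
Trying n_f = 1 gives 1/n_i² = 0.1148, i.e. n_i ≈ 3; this pair matches.

n_i = 3, n_f = 1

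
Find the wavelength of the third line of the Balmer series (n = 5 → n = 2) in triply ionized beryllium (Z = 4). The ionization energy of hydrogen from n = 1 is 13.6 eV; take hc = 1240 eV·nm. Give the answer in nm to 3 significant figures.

27.1 nm

The Balmer series terminates on n_f = 2; the third line has n_i = 2+3 = 5.
ΔE = 217.6 × (1/2² − 1/5²) = 45.70 eV.
λ = 1240 / 45.70 = 27.1 nm.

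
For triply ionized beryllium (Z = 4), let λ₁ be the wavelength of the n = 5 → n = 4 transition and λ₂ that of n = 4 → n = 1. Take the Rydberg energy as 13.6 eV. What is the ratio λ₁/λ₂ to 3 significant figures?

41.7

λ ∝ 1/ΔE ∝ 1/(1/n_f² − 1/n_i²), and the Z² and hc factors cancel in the ratio.
λ₁/λ₂ = (1/1² − 1/4²)/(1/4² − 1/5²) = 0.9375/0.02250 = 41.7.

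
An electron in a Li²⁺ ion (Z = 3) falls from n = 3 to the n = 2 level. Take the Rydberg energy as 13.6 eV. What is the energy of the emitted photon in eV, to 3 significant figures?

17.0 eV

The Bohr energies scale as Z², so for Z = 3: E_n = −122.4/n² eV.
E_3 = −122.4/9 = −13.60 eV and E_2 = −122.4/4 = −30.60 eV.
The photon energy is |E_3 − E_2| = 17.0 eV.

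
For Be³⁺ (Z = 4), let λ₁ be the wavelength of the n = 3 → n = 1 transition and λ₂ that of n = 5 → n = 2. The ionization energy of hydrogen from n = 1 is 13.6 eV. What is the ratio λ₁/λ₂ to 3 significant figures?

0.236

λ ∝ 1/ΔE ∝ 1/(1/n_f² − 1/n_i²), and the Z² and hc factors cancel in the ratio.
λ₁/λ₂ = (1/2² − 1/5²)/(1/1² − 1/3²) = 0.2100/0.8889 = 0.236.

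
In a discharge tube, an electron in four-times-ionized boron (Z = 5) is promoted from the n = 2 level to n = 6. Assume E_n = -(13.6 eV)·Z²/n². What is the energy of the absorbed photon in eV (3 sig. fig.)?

75.6 eV

The Bohr energies scale as Z², so for Z = 5: E_n = −340.0/n² eV.
E_6 = −340.0/36 = −9.444 eV and E_2 = −340.0/4 = −85.00 eV.
The photon energy is |E_6 − E_2| = 75.6 eV.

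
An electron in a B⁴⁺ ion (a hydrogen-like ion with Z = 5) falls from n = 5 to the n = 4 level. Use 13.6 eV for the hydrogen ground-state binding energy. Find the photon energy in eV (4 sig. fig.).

The Bohr energies scale as Z², so for Z = 5: E_n = −340.0/n² eV.
E_5 = −340.0/25 = −13.60 eV and E_4 = −340.0/16 = −21.25 eV.
The photon energy is |E_5 − E_4| = 7.650 eV.

7.650 eV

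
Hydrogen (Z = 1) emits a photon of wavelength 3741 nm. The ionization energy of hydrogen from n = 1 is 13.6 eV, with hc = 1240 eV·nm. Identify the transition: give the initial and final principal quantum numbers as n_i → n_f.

The photon energy is ΔE = hc/λ = 1240 / 3741 = 0.3315 eV.
With Z = 1, ΔE = 13.60 × (1/n_f² − 1/n_i²), so 1/n_f² − 1/n_i² = 0.02437.
Trying n_f = 5 gives 1/n_i² = 0.01563, i.e. n_i ≈ 8; this pair matches.

n_i = 8, n_f = 5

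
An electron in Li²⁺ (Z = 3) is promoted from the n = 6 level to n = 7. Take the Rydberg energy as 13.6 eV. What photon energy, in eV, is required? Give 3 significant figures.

The Bohr energies scale as Z², so for Z = 3: E_n = −122.4/n² eV.
E_7 = −122.4/49 = −2.498 eV and E_6 = −122.4/36 = −3.400 eV.
The photon energy is |E_7 − E_6| = 0.902 eV.

0.902 eV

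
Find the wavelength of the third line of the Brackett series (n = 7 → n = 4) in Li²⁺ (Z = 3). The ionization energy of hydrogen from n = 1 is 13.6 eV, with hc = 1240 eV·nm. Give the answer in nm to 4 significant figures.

240.7 nm

The Brackett series terminates on n_f = 4; the third line has n_i = 4+3 = 7.
ΔE = 122.4 × (1/4² − 1/7²) = 5.152 eV.
λ = 1240 / 5.152 = 240.7 nm.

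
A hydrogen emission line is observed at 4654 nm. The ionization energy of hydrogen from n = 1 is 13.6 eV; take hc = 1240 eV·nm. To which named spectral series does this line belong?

ΔE = 1240/4654 = 0.2664 eV.
This matches 13.6 × (1/5² − 1/7²), so n_f = 5: the Pfund series.

Pfund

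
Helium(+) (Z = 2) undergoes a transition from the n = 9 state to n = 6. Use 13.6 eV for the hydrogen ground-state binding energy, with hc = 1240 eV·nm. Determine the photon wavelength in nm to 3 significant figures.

1480 nm

For Z = 2 the level energies scale as Z², so the effective Rydberg energy is 13.6 × 4 = 54.40 eV.
ΔE = 54.40 × (1/6² − 1/9²) = 54.40 × 0.01543 = 0.8395 eV.
λ = hc/ΔE = 1240 / 0.8395 = 1480 nm.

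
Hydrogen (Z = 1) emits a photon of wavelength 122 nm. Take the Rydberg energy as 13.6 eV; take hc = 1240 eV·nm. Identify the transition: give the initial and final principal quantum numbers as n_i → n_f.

n_i = 2, n_f = 1

The photon energy is ΔE = hc/λ = 1240 / 122 = 10.16 eV.
With Z = 1, ΔE = 13.60 × (1/n_f² − 1/n_i²), so 1/n_f² − 1/n_i² = 0.7473.
Trying n_f = 1 gives 1/n_i² = 0.2527, i.e. n_i ≈ 2; this pair matches.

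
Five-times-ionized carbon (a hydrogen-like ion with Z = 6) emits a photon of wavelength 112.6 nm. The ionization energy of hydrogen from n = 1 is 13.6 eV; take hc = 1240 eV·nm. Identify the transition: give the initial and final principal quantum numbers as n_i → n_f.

The photon energy is ΔE = hc/λ = 1240 / 112.6 = 11.01 eV.
With Z = 6, ΔE = 489.6 × (1/n_f² − 1/n_i²), so 1/n_f² − 1/n_i² = 0.02249.
Trying n_f = 4 gives 1/n_i² = 0.04001, i.e. n_i ≈ 5; this pair matches.

n_i = 5, n_f = 4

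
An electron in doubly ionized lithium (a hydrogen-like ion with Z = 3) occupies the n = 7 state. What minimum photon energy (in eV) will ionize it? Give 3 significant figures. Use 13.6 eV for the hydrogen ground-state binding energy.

E_n = −13.6 Z²/n² = −122.4/n² eV for Z = 3.
E_7 = −122.4/49 = −2.50 eV, so ionization (to E = 0) requires 2.50 eV.

2.50 eV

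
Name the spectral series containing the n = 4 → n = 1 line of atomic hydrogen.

The series is set by the lower level: n_f = 1 is the Lyman series.

Lyman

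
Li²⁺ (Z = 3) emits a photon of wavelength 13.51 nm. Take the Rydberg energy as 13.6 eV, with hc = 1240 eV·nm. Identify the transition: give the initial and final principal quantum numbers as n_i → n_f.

n_i = 2, n_f = 1

The photon energy is ΔE = hc/λ = 1240 / 13.51 = 91.78 eV.
With Z = 3, ΔE = 122.4 × (1/n_f² − 1/n_i²), so 1/n_f² − 1/n_i² = 0.7499.
Trying n_f = 1 gives 1/n_i² = 0.2501, i.e. n_i ≈ 2; this pair matches.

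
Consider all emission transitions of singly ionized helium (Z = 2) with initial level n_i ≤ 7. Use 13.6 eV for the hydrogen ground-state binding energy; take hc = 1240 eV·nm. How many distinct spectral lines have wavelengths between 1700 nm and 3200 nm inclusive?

2

Enumerate all n_i → n_f pairs with 1 ≤ n_f < n_i ≤ 7 and compute λ = 1240 / [13.6·4·(1/n_f² − 1/n_i²)].
Lines falling in [1700, 3200] nm: 6→5 (1865 nm), 7→6 (3093 nm).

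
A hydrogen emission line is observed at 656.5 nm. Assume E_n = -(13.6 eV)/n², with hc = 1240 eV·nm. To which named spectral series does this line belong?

Balmer

ΔE = 1240/656.5 = 1.889 eV.
This matches 13.6 × (1/2² − 1/3²), so n_f = 2: the Balmer series.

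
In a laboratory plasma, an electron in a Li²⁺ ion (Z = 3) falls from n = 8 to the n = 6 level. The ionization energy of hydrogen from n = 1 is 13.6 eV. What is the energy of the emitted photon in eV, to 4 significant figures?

The Bohr energies scale as Z², so for Z = 3: E_n = −122.4/n² eV.
E_8 = −122.4/64 = −1.913 eV and E_6 = −122.4/36 = −3.400 eV.
The photon energy is |E_8 − E_6| = 1.488 eV.

1.488 eV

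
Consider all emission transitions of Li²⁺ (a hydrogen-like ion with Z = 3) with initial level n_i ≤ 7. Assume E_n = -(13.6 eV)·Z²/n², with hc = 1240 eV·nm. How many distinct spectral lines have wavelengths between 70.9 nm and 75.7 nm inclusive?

1

Enumerate all n_i → n_f pairs with 1 ≤ n_f < n_i ≤ 7 and compute λ = 1240 / [13.6·9·(1/n_f² − 1/n_i²)].
Lines falling in [70.9, 75.7] nm: 3→2 (72.94 nm).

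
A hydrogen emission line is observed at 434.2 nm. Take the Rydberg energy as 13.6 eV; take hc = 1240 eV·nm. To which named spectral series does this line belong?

ΔE = 1240/434.2 = 2.856 eV.
This matches 13.6 × (1/2² − 1/5²), so n_f = 2: the Balmer series.

Balmer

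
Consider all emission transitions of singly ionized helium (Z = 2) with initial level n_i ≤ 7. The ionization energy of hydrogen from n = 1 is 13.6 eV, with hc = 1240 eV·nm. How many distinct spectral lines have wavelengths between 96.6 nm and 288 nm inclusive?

7

Enumerate all n_i → n_f pairs with 1 ≤ n_f < n_i ≤ 7 and compute λ = 1240 / [13.6·4·(1/n_f² − 1/n_i²)].
Lines falling in [96.6, 288] nm: 7→2 (99.28 nm), 6→2 (102.6 nm), 5→2 (108.5 nm), 4→2 (121.6 nm), 3→2 (164.1 nm), 7→3 (251.3 nm), 6→3 (273.5 nm).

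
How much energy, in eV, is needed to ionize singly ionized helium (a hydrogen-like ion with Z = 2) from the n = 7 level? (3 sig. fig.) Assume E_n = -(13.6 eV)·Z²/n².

E_n = −13.6 Z²/n² = −54.40/n² eV for Z = 2.
E_7 = −54.40/49 = −1.11 eV, so ionization (to E = 0) requires 1.11 eV.

1.11 eV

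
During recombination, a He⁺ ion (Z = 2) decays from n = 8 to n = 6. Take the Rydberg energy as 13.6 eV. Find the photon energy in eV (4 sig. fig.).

The Bohr energies scale as Z², so for Z = 2: E_n = −54.40/n² eV.
E_8 = −54.40/64 = −0.8500 eV and E_6 = −54.40/36 = −1.511 eV.
The photon energy is |E_8 − E_6| = 0.6611 eV.

0.6611 eV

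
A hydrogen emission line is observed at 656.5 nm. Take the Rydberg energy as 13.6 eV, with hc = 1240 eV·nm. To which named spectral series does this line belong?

ΔE = 1240/656.5 = 1.889 eV.
This matches 13.6 × (1/2² − 1/3²), so n_f = 2: the Balmer series.

Balmer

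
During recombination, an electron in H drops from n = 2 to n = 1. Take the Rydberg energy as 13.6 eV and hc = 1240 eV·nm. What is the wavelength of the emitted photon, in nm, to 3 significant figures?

ΔE = 13.60 × (1/1² − 1/2²) = 13.60 × 0.7500 = 10.20 eV.
λ = hc/ΔE = 1240 / 10.20 = 122 nm.
This line belongs to the Lyman series.

122 nm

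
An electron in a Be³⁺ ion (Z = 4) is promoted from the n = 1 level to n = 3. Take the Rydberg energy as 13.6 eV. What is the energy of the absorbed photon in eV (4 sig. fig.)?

193.4 eV

The Bohr energies scale as Z², so for Z = 4: E_n = −217.6/n² eV.
E_3 = −217.6/9 = −24.18 eV and E_1 = −217.6/1 = −217.6 eV.
The photon energy is |E_3 − E_1| = 193.4 eV.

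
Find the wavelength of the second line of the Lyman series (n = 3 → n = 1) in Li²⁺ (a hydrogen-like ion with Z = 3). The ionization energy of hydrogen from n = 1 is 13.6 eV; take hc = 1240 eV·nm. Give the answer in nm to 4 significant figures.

11.40 nm

The Lyman series terminates on n_f = 1; the second line has n_i = 1+2 = 3.
ΔE = 122.4 × (1/1² − 1/3²) = 108.8 eV.
λ = 1240 / 108.8 = 11.40 nm.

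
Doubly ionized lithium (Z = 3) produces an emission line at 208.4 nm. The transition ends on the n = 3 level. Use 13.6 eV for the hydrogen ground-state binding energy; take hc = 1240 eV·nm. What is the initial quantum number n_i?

The photon energy is ΔE = hc/λ = 1240 / 208.4 = 5.950 eV.
With Z = 3, ΔE = 122.4 × (1/n_f² − 1/n_i²), so 1/n_f² − 1/n_i² = 0.04861.
With n_f = 3: 1/n_i² = 1/9 − 0.04861 = 0.06250, so n_i ≈ 4.00.

n_i = 4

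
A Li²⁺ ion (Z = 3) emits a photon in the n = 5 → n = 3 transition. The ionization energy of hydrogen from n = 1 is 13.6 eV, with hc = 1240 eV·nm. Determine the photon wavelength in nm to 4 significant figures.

For Z = 3 the level energies scale as Z², so the effective Rydberg energy is 13.6 × 9 = 122.4 eV.
ΔE = 122.4 × (1/3² − 1/5²) = 122.4 × 0.07111 = 8.704 eV.
λ = hc/ΔE = 1240 / 8.704 = 142.5 nm.

142.5 nm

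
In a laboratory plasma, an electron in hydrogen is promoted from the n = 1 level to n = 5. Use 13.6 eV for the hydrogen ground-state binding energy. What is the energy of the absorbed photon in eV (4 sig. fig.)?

13.06 eV

E_5 = −13.60/25 = −0.5440 eV and E_1 = −13.60/1 = −13.60 eV.
The photon energy is |E_5 − E_1| = 13.06 eV.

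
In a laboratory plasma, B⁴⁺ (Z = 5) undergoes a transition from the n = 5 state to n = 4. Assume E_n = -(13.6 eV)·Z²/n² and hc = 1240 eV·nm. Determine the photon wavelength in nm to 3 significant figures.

162 nm

For Z = 5 the level energies scale as Z², so the effective Rydberg energy is 13.6 × 25 = 340.0 eV.
ΔE = 340.0 × (1/4² − 1/5²) = 340.0 × 0.02250 = 7.650 eV.
λ = hc/ΔE = 1240 / 7.650 = 162 nm.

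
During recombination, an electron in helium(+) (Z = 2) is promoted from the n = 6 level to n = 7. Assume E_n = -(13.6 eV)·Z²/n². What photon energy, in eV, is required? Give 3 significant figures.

0.401 eV

The Bohr energies scale as Z², so for Z = 2: E_n = −54.40/n² eV.
E_7 = −54.40/49 = −1.110 eV and E_6 = −54.40/36 = −1.511 eV.
The photon energy is |E_7 − E_6| = 0.401 eV.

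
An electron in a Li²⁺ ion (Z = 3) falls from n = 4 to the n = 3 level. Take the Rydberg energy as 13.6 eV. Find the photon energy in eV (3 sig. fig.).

The Bohr energies scale as Z², so for Z = 3: E_n = −122.4/n² eV.
E_4 = −122.4/16 = −7.650 eV and E_3 = −122.4/9 = −13.60 eV.
The photon energy is |E_4 − E_3| = 5.95 eV.

5.95 eV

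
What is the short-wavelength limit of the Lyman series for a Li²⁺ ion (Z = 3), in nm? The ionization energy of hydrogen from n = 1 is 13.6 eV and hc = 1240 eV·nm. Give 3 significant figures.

10.1 nm

The Lyman series has lower level n_f = 1; the series limit corresponds to n_i → ∞.
ΔE_max = 13.6 × 9 / 1² = 122.4 eV.
λ_min = 1240 / 122.4 = 10.1 nm.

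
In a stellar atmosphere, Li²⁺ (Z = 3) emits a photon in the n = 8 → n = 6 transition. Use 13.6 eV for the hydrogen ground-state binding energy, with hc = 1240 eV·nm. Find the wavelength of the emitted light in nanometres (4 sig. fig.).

833.6 nm

For Z = 3 the level energies scale as Z², so the effective Rydberg energy is 13.6 × 9 = 122.4 eV.
ΔE = 122.4 × (1/6² − 1/8²) = 122.4 × 0.01215 = 1.488 eV.
λ = hc/ΔE = 1240 / 1.488 = 833.6 nm.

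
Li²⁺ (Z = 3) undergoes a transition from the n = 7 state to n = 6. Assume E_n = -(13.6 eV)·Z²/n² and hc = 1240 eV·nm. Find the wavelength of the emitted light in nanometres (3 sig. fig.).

1370 nm

For Z = 3 the level energies scale as Z², so the effective Rydberg energy is 13.6 × 9 = 122.4 eV.
ΔE = 122.4 × (1/6² − 1/7²) = 122.4 × 0.007370 = 0.9020 eV.
λ = hc/ΔE = 1240 / 0.9020 = 1370 nm.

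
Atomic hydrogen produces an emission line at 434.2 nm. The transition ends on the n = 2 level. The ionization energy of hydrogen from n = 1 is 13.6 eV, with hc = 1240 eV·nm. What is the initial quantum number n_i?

n_i = 5

The photon energy is ΔE = hc/λ = 1240 / 434.2 = 2.856 eV.
With Z = 1, ΔE = 13.60 × (1/n_f² − 1/n_i²), so 1/n_f² − 1/n_i² = 0.2100.
With n_f = 2: 1/n_i² = 1/4 − 0.2100 = 0.04001, so n_i ≈ 5.00.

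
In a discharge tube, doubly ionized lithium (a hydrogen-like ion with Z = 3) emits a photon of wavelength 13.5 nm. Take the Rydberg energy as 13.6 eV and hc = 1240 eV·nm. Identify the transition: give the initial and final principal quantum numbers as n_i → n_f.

n_i = 2, n_f = 1

The photon energy is ΔE = hc/λ = 1240 / 13.5 = 91.85 eV.
With Z = 3, ΔE = 122.4 × (1/n_f² − 1/n_i²), so 1/n_f² − 1/n_i² = 0.7504.
Trying n_f = 1 gives 1/n_i² = 0.2496, i.e. n_i ≈ 2; this pair matches.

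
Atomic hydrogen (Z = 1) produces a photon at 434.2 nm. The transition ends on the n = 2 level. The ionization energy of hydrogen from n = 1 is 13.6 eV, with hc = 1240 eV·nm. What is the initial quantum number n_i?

n_i = 5

The photon energy is ΔE = hc/λ = 1240 / 434.2 = 2.856 eV.
With Z = 1, ΔE = 13.60 × (1/n_f² − 1/n_i²), so 1/n_f² − 1/n_i² = 0.2100.
With n_f = 2: 1/n_i² = 1/4 − 0.2100 = 0.04001, so n_i ≈ 5.00.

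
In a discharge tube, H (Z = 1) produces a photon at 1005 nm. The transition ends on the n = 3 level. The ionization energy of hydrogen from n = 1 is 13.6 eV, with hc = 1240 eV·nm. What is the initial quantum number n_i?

The photon energy is ΔE = hc/λ = 1240 / 1005 = 1.234 eV.
With Z = 1, ΔE = 13.60 × (1/n_f² − 1/n_i²), so 1/n_f² − 1/n_i² = 0.09072.
With n_f = 3: 1/n_i² = 1/9 − 0.09072 = 0.02039, so n_i ≈ 7.00.

n_i = 7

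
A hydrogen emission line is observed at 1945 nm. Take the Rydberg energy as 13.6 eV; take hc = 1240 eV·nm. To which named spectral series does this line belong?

ΔE = 1240/1945 = 0.6375 eV.
This matches 13.6 × (1/4² − 1/8²), so n_f = 4: the Brackett series.

Brackett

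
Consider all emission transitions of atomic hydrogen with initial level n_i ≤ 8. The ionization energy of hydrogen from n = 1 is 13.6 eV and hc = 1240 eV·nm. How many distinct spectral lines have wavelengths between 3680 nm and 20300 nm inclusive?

Enumerate all n_i → n_f pairs with 1 ≤ n_f < n_i ≤ 8 and compute λ = 1240 / [13.6·1·(1/n_f² − 1/n_i²)].
Lines falling in [3680, 20300] nm: 8→5 (3741 nm), 5→4 (4052 nm), 7→5 (4654 nm), 6→5 (7460 nm), 8→6 (7503 nm), 7→6 (12370 nm), 8→7 (19060 nm).

7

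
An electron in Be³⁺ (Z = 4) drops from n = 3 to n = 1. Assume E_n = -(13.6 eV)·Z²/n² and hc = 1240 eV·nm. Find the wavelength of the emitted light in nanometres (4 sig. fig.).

6.411 nm

For Z = 4 the level energies scale as Z², so the effective Rydberg energy is 13.6 × 16 = 217.6 eV.
ΔE = 217.6 × (1/1² − 1/3²) = 217.6 × 0.8889 = 193.4 eV.
λ = hc/ΔE = 1240 / 193.4 = 6.411 nm.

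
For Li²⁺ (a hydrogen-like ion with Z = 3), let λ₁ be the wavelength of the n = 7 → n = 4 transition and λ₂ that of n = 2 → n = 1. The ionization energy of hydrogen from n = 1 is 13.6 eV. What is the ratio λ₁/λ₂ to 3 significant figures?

17.8

λ ∝ 1/ΔE ∝ 1/(1/n_f² − 1/n_i²), and the Z² and hc factors cancel in the ratio.
λ₁/λ₂ = (1/1² − 1/2²)/(1/4² − 1/7²) = 0.7500/0.04209 = 17.8.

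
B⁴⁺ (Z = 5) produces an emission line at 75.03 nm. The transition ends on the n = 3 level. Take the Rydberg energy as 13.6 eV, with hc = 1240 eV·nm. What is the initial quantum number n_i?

The photon energy is ΔE = hc/λ = 1240 / 75.03 = 16.53 eV.
With Z = 5, ΔE = 340.0 × (1/n_f² − 1/n_i²), so 1/n_f² − 1/n_i² = 0.04861.
With n_f = 3: 1/n_i² = 1/9 − 0.04861 = 0.06250, so n_i ≈ 4.00.

n_i = 4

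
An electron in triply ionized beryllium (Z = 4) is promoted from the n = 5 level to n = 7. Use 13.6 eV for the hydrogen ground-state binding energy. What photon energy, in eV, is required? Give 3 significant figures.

The Bohr energies scale as Z², so for Z = 4: E_n = −217.6/n² eV.
E_7 = −217.6/49 = −4.441 eV and E_5 = −217.6/25 = −8.704 eV.
The photon energy is |E_7 − E_5| = 4.26 eV.

4.26 eV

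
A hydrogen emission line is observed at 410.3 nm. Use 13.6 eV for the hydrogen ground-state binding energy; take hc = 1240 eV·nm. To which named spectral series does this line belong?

ΔE = 1240/410.3 = 3.022 eV.
This matches 13.6 × (1/2² − 1/6²), so n_f = 2: the Balmer series.

Balmer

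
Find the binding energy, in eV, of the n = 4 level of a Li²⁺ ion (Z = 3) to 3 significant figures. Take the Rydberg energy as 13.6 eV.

7.65 eV

E_n = −13.6 Z²/n² = −122.4/n² eV for Z = 3.
E_4 = −122.4/16 = −7.65 eV, so ionization (to E = 0) requires 7.65 eV.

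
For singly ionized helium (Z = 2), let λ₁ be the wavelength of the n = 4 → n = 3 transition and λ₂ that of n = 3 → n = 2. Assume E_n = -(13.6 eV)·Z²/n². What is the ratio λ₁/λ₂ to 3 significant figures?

2.86

λ ∝ 1/ΔE ∝ 1/(1/n_f² − 1/n_i²), and the Z² and hc factors cancel in the ratio.
λ₁/λ₂ = (1/2² − 1/3²)/(1/3² − 1/4²) = 0.1389/0.04861 = 2.86.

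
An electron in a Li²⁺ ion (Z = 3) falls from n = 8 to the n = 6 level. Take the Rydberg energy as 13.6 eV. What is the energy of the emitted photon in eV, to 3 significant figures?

The Bohr energies scale as Z², so for Z = 3: E_n = −122.4/n² eV.
E_8 = −122.4/64 = −1.913 eV and E_6 = −122.4/36 = −3.400 eV.
The photon energy is |E_8 − E_6| = 1.49 eV.

1.49 eV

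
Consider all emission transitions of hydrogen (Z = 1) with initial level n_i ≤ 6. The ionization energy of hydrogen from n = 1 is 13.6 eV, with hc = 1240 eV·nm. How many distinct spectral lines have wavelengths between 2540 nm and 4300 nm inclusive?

2

Enumerate all n_i → n_f pairs with 1 ≤ n_f < n_i ≤ 6 and compute λ = 1240 / [13.6·1·(1/n_f² − 1/n_i²)].
Lines falling in [2540, 4300] nm: 6→4 (2626 nm), 5→4 (4052 nm).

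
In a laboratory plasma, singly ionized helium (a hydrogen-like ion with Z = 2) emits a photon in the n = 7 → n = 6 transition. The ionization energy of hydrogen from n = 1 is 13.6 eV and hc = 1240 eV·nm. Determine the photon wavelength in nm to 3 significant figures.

3090 nm

For Z = 2 the level energies scale as Z², so the effective Rydberg energy is 13.6 × 4 = 54.40 eV.
ΔE = 54.40 × (1/6² − 1/7²) = 54.40 × 0.007370 = 0.4009 eV.
λ = hc/ΔE = 1240 / 0.4009 = 3090 nm.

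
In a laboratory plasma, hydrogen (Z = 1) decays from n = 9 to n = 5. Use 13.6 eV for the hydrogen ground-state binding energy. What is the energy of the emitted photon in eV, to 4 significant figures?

0.3761 eV

E_9 = −13.60/81 = −0.1679 eV and E_5 = −13.60/25 = −0.5440 eV.
The photon energy is |E_9 − E_5| = 0.3761 eV.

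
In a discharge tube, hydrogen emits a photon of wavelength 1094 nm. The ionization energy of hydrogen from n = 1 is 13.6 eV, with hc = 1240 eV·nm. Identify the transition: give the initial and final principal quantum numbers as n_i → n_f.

The photon energy is ΔE = hc/λ = 1240 / 1094 = 1.133 eV.
With Z = 1, ΔE = 13.60 × (1/n_f² − 1/n_i²), so 1/n_f² − 1/n_i² = 0.08334.
Trying n_f = 3 gives 1/n_i² = 0.02777, i.e. n_i ≈ 6; this pair matches.

n_i = 6, n_f = 3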